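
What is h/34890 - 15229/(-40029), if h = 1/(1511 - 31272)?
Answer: 1757022671709/4618284897490 ≈ 0.38045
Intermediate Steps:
h = -1/29761 (h = 1/(-29761) = -1/29761 ≈ -3.3601e-5)
h/34890 - 15229/(-40029) = -1/29761/34890 - 15229/(-40029) = -1/29761*1/34890 - 15229*(-1/40029) = -1/1038361290 + 15229/40029 = 1757022671709/4618284897490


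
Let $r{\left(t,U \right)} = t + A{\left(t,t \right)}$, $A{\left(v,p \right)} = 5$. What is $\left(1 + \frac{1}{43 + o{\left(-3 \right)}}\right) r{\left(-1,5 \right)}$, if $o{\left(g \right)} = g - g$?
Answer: $\frac{176}{43} \approx 4.093$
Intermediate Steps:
$o{\left(g \right)} = 0$
$r{\left(t,U \right)} = 5 + t$ ($r{\left(t,U \right)} = t + 5 = 5 + t$)
$\left(1 + \frac{1}{43 + o{\left(-3 \right)}}\right) r{\left(-1,5 \right)} = \left(1 + \frac{1}{43 + 0}\right) \left(5 - 1\right) = \left(1 + \frac{1}{43}\right) 4 = \frac{44}{43} \cdot 4 = \frac{176}{43}$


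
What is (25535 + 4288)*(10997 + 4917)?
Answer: 474603222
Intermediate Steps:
(25535 + 4288)*(10997 + 4917) = 29823*15914 = 474603222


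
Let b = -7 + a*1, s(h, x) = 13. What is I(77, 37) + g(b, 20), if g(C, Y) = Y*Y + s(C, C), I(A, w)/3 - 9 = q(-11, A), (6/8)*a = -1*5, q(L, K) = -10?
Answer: 410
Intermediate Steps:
a = -20/3 (a = 4*(-1*5)/3 = (4/3)*(-5) = -20/3 ≈ -6.6667)
I(A, w) = -3 (I(A, w) = 27 + 3*(-10) = 27 - 30 = -3)
b = -41/3 (b = -7 - 20/3*1 = -7 - 20/3 = -41/3 ≈ -13.667)
g(C, Y) = 13 + Y**2 (g(C, Y) = Y*Y + 13 = Y**2 + 13 = 13 + Y**2)
I(77, 37) + g(b, 20) = -3 + (13 + 20**2) = -3 + (13 + 400) = -3 + 413 = 410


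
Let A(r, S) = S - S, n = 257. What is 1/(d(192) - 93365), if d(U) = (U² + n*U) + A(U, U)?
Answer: -1/7157 ≈ -0.00013972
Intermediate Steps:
A(r, S) = 0
d(U) = U² + 257*U (d(U) = (U² + 257*U) + 0 = U² + 257*U)
1/(d(192) - 93365) = 1/(192*(257 + 192) - 93365) = 1/(192*449 - 93365) = 1/(86208 - 93365) = 1/(-7157) = -1/7157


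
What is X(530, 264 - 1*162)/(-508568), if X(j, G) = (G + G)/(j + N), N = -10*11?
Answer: -17/17799880 ≈ -9.5506e-7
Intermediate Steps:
N = -110
X(j, G) = 2*G/(-110 + j) (X(j, G) = (G + G)/(j - 110) = (2*G)/(-110 + j) = 2*G/(-110 + j))
X(530, 264 - 1*162)/(-508568) = (2*(264 - 1*162)/(-110 + 530))/(-508568) = (2*(264 - 162)/420)*(-1/508568) = (2*102*(1/420))*(-1/508568) = (17/35)*(-1/508568) = -17/17799880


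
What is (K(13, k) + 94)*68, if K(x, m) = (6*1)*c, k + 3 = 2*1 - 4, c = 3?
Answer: 7616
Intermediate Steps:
k = -5 (k = -3 + (2*1 - 4) = -3 + (2 - 4) = -3 - 2 = -5)
K(x, m) = 18 (K(x, m) = (6*1)*3 = 6*3 = 18)
(K(13, k) + 94)*68 = (18 + 94)*68 = 112*68 = 7616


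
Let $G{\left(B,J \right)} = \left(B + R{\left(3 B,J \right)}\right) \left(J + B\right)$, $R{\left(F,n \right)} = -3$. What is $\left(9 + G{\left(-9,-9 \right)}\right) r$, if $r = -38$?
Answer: $-8550$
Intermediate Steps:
$G{\left(B,J \right)} = \left(-3 + B\right) \left(B + J\right)$ ($G{\left(B,J \right)} = \left(B - 3\right) \left(J + B\right) = \left(-3 + B\right) \left(B + J\right)$)
$\left(9 + G{\left(-9,-9 \right)}\right) r = \left(9 - \left(-135 - 81\right)\right) \left(-38\right) = \left(9 + \left(81 + 27 + 27 + 81\right)\right) \left(-38\right) = \left(9 + 216\right) \left(-38\right) = 225 \left(-38\right) = -8550$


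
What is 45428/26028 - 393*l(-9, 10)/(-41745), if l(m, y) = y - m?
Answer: 174228578/90544905 ≈ 1.9242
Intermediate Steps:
45428/26028 - 393*l(-9, 10)/(-41745) = 45428/26028 - 393*(10 - 1*(-9))/(-41745) = 45428*(1/26028) - 393*(10 + 9)*(-1/41745) = 11357/6507 - 393*19*(-1/41745) = 11357/6507 - 7467*(-1/41745) = 11357/6507 + 2489/13915 = 174228578/90544905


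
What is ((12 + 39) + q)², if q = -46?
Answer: 25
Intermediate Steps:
((12 + 39) + q)² = ((12 + 39) - 46)² = (51 - 46)² = 5² = 25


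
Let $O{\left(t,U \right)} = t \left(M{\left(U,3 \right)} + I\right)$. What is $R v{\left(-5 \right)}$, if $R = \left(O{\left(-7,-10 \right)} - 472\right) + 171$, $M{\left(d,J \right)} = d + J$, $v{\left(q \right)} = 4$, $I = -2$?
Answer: $-952$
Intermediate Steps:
$M{\left(d,J \right)} = J + d$
$O{\left(t,U \right)} = t \left(1 + U\right)$ ($O{\left(t,U \right)} = t \left(\left(3 + U\right) - 2\right) = t \left(1 + U\right)$)
$R = -238$ ($R = \left(- 7 \left(1 - 10\right) - 472\right) + 171 = \left(\left(-7\right) \left(-9\right) - 472\right) + 171 = \left(63 - 472\right) + 171 = -409 + 171 = -238$)
$R v{\left(-5 \right)} = \left(-238\right) 4 = -952$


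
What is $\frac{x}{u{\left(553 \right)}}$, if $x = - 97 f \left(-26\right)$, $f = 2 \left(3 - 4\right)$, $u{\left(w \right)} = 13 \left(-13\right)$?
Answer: $\frac{388}{13} \approx 29.846$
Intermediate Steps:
$u{\left(w \right)} = -169$
$f = -2$ ($f = 2 \left(-1\right) = -2$)
$x = -5044$ ($x = \left(-97\right) \left(-2\right) \left(-26\right) = 194 \left(-26\right) = -5044$)
$\frac{x}{u{\left(553 \right)}} = - \frac{5044}{-169} = \left(-5044\right) \left(- \frac{1}{169}\right) = \frac{388}{13}$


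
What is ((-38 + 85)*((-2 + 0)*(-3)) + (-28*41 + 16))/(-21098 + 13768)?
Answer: 85/733 ≈ 0.11596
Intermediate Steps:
((-38 + 85)*((-2 + 0)*(-3)) + (-28*41 + 16))/(-21098 + 13768) = (47*(-2*(-3)) + (-1148 + 16))/(-7330) = (47*6 - 1132)*(-1/7330) = (282 - 1132)*(-1/7330) = -850*(-1/7330) = 85/733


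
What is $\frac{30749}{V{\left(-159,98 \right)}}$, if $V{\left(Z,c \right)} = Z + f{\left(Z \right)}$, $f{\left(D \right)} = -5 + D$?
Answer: $- \frac{30749}{323} \approx -95.198$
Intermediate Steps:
$V{\left(Z,c \right)} = -5 + 2 Z$ ($V{\left(Z,c \right)} = Z + \left(-5 + Z\right) = -5 + 2 Z$)
$\frac{30749}{V{\left(-159,98 \right)}} = \frac{30749}{-5 + 2 \left(-159\right)} = \frac{30749}{-5 - 318} = \frac{30749}{-323} = 30749 \left(- \frac{1}{323}\right) = - \frac{30749}{323}$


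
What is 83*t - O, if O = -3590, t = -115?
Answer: -5955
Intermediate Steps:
83*t - O = 83*(-115) - 1*(-3590) = -9545 + 3590 = -5955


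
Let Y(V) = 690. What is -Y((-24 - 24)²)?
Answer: -690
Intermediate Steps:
-Y((-24 - 24)²) = -1*690 = -690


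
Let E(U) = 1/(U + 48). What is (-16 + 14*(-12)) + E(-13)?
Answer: -6439/35 ≈ -183.97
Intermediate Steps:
E(U) = 1/(48 + U)
(-16 + 14*(-12)) + E(-13) = (-16 + 14*(-12)) + 1/(48 - 13) = (-16 - 168) + 1/35 = -184 + 1/35 = -6439/35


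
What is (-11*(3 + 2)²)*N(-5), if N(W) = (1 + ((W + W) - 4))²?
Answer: -46475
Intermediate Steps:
N(W) = (-3 + 2*W)² (N(W) = (1 + (2*W - 4))² = (1 + (-4 + 2*W))² = (-3 + 2*W)²)
(-11*(3 + 2)²)*N(-5) = (-11*(3 + 2)²)*(-3 + 2*(-5))² = (-11*5²)*(-3 - 10)² = -11*25*(-13)² = -275*169 = -46475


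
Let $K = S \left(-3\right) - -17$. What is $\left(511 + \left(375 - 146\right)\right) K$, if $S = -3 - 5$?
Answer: $30340$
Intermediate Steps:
$S = -8$
$K = 41$ ($K = \left(-8\right) \left(-3\right) - -17 = 24 + 17 = 41$)
$\left(511 + \left(375 - 146\right)\right) K = \left(511 + \left(375 - 146\right)\right) 41 = \left(511 + 229\right) 41 = 740 \cdot 41 = 30340$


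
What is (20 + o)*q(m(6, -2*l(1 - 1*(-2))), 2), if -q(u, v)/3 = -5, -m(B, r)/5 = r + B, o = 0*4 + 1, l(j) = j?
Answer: 315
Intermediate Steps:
o = 1 (o = 0 + 1 = 1)
m(B, r) = -5*B - 5*r (m(B, r) = -5*(r + B) = -5*(B + r) = -5*B - 5*r)
q(u, v) = 15 (q(u, v) = -3*(-5) = 15)
(20 + o)*q(m(6, -2*l(1 - 1*(-2))), 2) = (20 + 1)*15 = 21*15 = 315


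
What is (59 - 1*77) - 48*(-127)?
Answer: 6078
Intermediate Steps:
(59 - 1*77) - 48*(-127) = (59 - 77) + 6096 = -18 + 6096 = 6078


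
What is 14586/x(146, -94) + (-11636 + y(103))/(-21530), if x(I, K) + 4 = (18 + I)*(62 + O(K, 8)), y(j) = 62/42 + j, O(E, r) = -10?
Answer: 2164739267/963489030 ≈ 2.2468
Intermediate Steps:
y(j) = 31/21 + j (y(j) = 62*(1/42) + j = 31/21 + j)
x(I, K) = 932 + 52*I (x(I, K) = -4 + (18 + I)*(62 - 10) = -4 + (18 + I)*52 = -4 + (936 + 52*I) = 932 + 52*I)
14586/x(146, -94) + (-11636 + y(103))/(-21530) = 14586/(932 + 52*146) + (-11636 + (31/21 + 103))/(-21530) = 14586/(932 + 7592) + (-11636 + 2194/21)*(-1/21530) = 14586/8524 - 242162/21*(-1/21530) = 14586*(1/8524) + 121081/226065 = 7293/4262 + 121081/226065 = 2164739267/963489030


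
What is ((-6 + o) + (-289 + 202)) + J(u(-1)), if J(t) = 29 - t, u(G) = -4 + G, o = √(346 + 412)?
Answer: -59 + √758 ≈ -31.468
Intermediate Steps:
o = √758 ≈ 27.532
((-6 + o) + (-289 + 202)) + J(u(-1)) = ((-6 + √758) + (-289 + 202)) + (29 - (-4 - 1)) = ((-6 + √758) - 87) + (29 - 1*(-5)) = (-93 + √758) + (29 + 5) = (-93 + √758) + 34 = -59 + √758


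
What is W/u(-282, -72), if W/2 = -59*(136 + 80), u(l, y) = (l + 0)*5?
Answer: 4248/235 ≈ 18.077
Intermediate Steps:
u(l, y) = 5*l (u(l, y) = l*5 = 5*l)
W = -25488 (W = 2*(-59*(136 + 80)) = 2*(-59*216) = 2*(-12744) = -25488)
W/u(-282, -72) = -25488/(5*(-282)) = -25488/(-1410) = -25488*(-1/1410) = 4248/235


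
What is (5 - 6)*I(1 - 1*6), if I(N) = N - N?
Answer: 0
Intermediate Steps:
I(N) = 0
(5 - 6)*I(1 - 1*6) = (5 - 6)*0 = -1*0 = 0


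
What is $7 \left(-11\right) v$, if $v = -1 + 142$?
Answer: $-10857$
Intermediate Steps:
$v = 141$
$7 \left(-11\right) v = 7 \left(-11\right) 141 = \left(-77\right) 141 = -10857$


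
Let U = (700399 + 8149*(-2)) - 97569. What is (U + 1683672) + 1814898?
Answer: 4085102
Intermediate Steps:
U = 586532 (U = (700399 - 16298) - 97569 = 684101 - 97569 = 586532)
(U + 1683672) + 1814898 = (586532 + 1683672) + 1814898 = 2270204 + 1814898 = 4085102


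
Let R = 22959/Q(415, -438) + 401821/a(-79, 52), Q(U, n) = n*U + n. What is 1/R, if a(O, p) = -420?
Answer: -911040/871721947 ≈ -0.0010451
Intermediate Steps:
Q(U, n) = n + U*n (Q(U, n) = U*n + n = n + U*n)
R = -871721947/911040 (R = 22959/((-438*(1 + 415))) + 401821/(-420) = 22959/((-438*416)) + 401821*(-1/420) = 22959/(-182208) - 57403/60 = 22959*(-1/182208) - 57403/60 = -7653/60736 - 57403/60 = -871721947/911040 ≈ -956.84)
1/R = 1/(-871721947/911040) = -911040/871721947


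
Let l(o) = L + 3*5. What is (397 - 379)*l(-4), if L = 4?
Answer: 342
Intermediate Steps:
l(o) = 19 (l(o) = 4 + 3*5 = 4 + 15 = 19)
(397 - 379)*l(-4) = (397 - 379)*19 = 18*19 = 342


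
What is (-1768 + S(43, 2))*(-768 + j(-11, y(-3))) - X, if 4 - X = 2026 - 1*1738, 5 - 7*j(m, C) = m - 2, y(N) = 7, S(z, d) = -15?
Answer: 9555302/7 ≈ 1.3650e+6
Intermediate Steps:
j(m, C) = 1 - m/7 (j(m, C) = 5/7 - (m - 2)/7 = 5/7 - (-2 + m)/7 = 5/7 + (2/7 - m/7) = 1 - m/7)
X = -284 (X = 4 - (2026 - 1*1738) = 4 - (2026 - 1738) = 4 - 1*288 = 4 - 288 = -284)
(-1768 + S(43, 2))*(-768 + j(-11, y(-3))) - X = (-1768 - 15)*(-768 + (1 - ⅐*(-11))) - 1*(-284) = -1783*(-768 + (1 + 11/7)) + 284 = -1783*(-768 + 18/7) + 284 = -1783*(-5358/7) + 284 = 9553314/7 + 284 = 9555302/7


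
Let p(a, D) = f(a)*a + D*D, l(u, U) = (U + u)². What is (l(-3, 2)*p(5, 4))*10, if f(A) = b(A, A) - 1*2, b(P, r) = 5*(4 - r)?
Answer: -190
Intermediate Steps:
b(P, r) = 20 - 5*r
f(A) = 18 - 5*A (f(A) = (20 - 5*A) - 1*2 = (20 - 5*A) - 2 = 18 - 5*A)
p(a, D) = D² + a*(18 - 5*a) (p(a, D) = (18 - 5*a)*a + D*D = a*(18 - 5*a) + D² = D² + a*(18 - 5*a))
(l(-3, 2)*p(5, 4))*10 = ((2 - 3)²*(4² - 1*5*(-18 + 5*5)))*10 = ((-1)²*(16 - 1*5*(-18 + 25)))*10 = (1*(16 - 1*5*7))*10 = (1*(16 - 35))*10 = (1*(-19))*10 = -19*10 = -190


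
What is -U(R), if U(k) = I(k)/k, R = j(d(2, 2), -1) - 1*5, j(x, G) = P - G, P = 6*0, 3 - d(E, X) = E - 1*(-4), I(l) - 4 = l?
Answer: 0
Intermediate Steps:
I(l) = 4 + l
d(E, X) = -1 - E (d(E, X) = 3 - (E - 1*(-4)) = 3 - (E + 4) = 3 - (4 + E) = 3 + (-4 - E) = -1 - E)
P = 0
j(x, G) = -G (j(x, G) = 0 - G = -G)
R = -4 (R = -1*(-1) - 1*5 = 1 - 5 = -4)
U(k) = (4 + k)/k
-U(R) = -(4 - 4)/(-4) = -(-1)*0/4 = -1*0 = 0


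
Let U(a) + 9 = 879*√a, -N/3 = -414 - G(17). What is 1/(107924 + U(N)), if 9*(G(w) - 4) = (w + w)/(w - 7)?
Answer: 539575/53379398756 - 293*√282405/53379398756 ≈ 7.1913e-6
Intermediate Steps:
G(w) = 4 + 2*w/(9*(-7 + w)) (G(w) = 4 + ((w + w)/(w - 7))/9 = 4 + ((2*w)/(-7 + w))/9 = 4 + (2*w/(-7 + w))/9 = 4 + 2*w/(9*(-7 + w)))
N = 18827/15 (N = -3*(-414 - 2*(-126 + 19*17)/(9*(-7 + 17))) = -3*(-414 - 2*(-126 + 323)/(9*10)) = -3*(-414 - 2*197/(9*10)) = -3*(-414 - 1*197/45) = -3*(-414 - 197/45) = -3*(-18827/45) = 18827/15 ≈ 1255.1)
U(a) = -9 + 879*√a
1/(107924 + U(N)) = 1/(107924 + (-9 + 879*√(18827/15))) = 1/(107924 + (-9 + 879*(√282405/15))) = 1/(107924 + (-9 + 293*√282405/5)) = 1/(107915 + 293*√282405/5)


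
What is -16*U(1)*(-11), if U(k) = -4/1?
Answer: -704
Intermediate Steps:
U(k) = -4 (U(k) = -4*1 = -4)
-16*U(1)*(-11) = -16*(-4)*(-11) = 64*(-11) = -704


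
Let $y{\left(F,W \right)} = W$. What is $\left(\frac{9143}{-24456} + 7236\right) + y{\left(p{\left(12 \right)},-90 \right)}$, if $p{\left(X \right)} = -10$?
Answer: $\frac{174753433}{24456} \approx 7145.6$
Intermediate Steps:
$\left(\frac{9143}{-24456} + 7236\right) + y{\left(p{\left(12 \right)},-90 \right)} = \left(\frac{9143}{-24456} + 7236\right) - 90 = \left(9143 \left(- \frac{1}{24456}\right) + 7236\right) - 90 = \left(- \frac{9143}{24456} + 7236\right) - 90 = \frac{176954473}{24456} - 90 = \frac{174753433}{24456}$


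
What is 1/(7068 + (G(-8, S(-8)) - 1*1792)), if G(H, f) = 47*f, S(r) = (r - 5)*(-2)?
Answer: 1/6498 ≈ 0.00015389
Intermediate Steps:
S(r) = 10 - 2*r (S(r) = (-5 + r)*(-2) = 10 - 2*r)
1/(7068 + (G(-8, S(-8)) - 1*1792)) = 1/(7068 + (47*(10 - 2*(-8)) - 1*1792)) = 1/(7068 + (47*(10 + 16) - 1792)) = 1/(7068 + (47*26 - 1792)) = 1/(7068 + (1222 - 1792)) = 1/(7068 - 570) = 1/6498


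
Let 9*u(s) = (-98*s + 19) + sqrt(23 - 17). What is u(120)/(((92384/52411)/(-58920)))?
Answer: 1510702787705/34644 - 128669005*sqrt(6)/34644 ≈ 4.3597e+7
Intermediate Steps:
u(s) = 19/9 - 98*s/9 + sqrt(6)/9 (u(s) = ((-98*s + 19) + sqrt(23 - 17))/9 = ((19 - 98*s) + sqrt(6))/9 = (19 + sqrt(6) - 98*s)/9 = 19/9 - 98*s/9 + sqrt(6)/9)
u(120)/(((92384/52411)/(-58920))) = (19/9 - 98/9*120 + sqrt(6)/9)/(((92384/52411)/(-58920))) = (19/9 - 3920/3 + sqrt(6)/9)/(((92384*(1/52411))*(-1/58920))) = (-11741/9 + sqrt(6)/9)/(((92384/52411)*(-1/58920))) = (-11741/9 + sqrt(6)/9)/(-11548/386007015) = (-11741/9 + sqrt(6)/9)*(-386007015/11548) = 1510702787705/34644 - 128669005*sqrt(6)/34644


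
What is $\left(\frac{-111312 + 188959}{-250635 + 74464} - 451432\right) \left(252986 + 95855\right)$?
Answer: $- \frac{27743082117712479}{176171} \approx -1.5748 \cdot 10^{11}$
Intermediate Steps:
$\left(\frac{-111312 + 188959}{-250635 + 74464} - 451432\right) \left(252986 + 95855\right) = \left(\frac{77647}{-176171} - 451432\right) 348841 = \left(77647 \left(- \frac{1}{176171}\right) - 451432\right) 348841 = \left(- \frac{77647}{176171} - 451432\right) 348841 = \left(- \frac{79529304519}{176171}\right) 348841 = - \frac{27743082117712479}{176171}$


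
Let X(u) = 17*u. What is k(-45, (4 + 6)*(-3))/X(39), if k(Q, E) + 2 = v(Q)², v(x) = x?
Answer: 119/39 ≈ 3.0513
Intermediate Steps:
k(Q, E) = -2 + Q²
k(-45, (4 + 6)*(-3))/X(39) = (-2 + (-45)²)/((17*39)) = (-2 + 2025)/663 = 2023*(1/663) = 119/39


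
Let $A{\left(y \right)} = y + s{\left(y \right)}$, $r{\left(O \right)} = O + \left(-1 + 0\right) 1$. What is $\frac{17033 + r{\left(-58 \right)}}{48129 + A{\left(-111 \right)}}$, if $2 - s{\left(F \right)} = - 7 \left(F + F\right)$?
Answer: $\frac{8487}{23233} \approx 0.3653$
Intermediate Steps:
$s{\left(F \right)} = 2 + 14 F$ ($s{\left(F \right)} = 2 - - 7 \left(F + F\right) = 2 - - 7 \cdot 2 F = 2 - - 14 F = 2 + 14 F$)
$r{\left(O \right)} = -1 + O$ ($r{\left(O \right)} = O - 1 = -1 + O$)
$A{\left(y \right)} = 2 + 15 y$ ($A{\left(y \right)} = y + \left(2 + 14 y\right) = 2 + 15 y$)
$\frac{17033 + r{\left(-58 \right)}}{48129 + A{\left(-111 \right)}} = \frac{17033 - 59}{48129 + \left(2 + 15 \left(-111\right)\right)} = \frac{17033 - 59}{48129 + \left(2 - 1665\right)} = \frac{16974}{48129 - 1663} = \frac{16974}{46466} = 16974 \cdot \frac{1}{46466} = \frac{8487}{23233}$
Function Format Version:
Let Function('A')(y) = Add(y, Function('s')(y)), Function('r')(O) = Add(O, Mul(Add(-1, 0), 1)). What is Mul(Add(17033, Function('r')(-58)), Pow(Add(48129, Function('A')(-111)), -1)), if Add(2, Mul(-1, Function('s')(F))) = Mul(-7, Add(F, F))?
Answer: Rational(8487, 23233) ≈ 0.36530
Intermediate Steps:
Function('s')(F) = Add(2, Mul(14, F)) (Function('s')(F) = Add(2, Mul(-1, Mul(-7, Add(F, F)))) = Add(2, Mul(-1, Mul(-7, Mul(2, F)))) = Add(2, Mul(-1, Mul(-14, F))) = Add(2, Mul(14, F)))
Function('r')(O) = Add(-1, O) (Function('r')(O) = Add(O, Mul(-1, 1)) = Add(O, -1) = Add(-1, O))
Function('A')(y) = Add(2, Mul(15, y)) (Function('A')(y) = Add(y, Add(2, Mul(14, y))) = Add(2, Mul(15, y)))
Mul(Add(17033, Function('r')(-58)), Pow(Add(48129, Function('A')(-111)), -1)) = Mul(Add(17033, Add(-1, -58)), Pow(Add(48129, Add(2, Mul(15, -111))), -1)) = Mul(Add(17033, -59), Pow(Add(48129, Add(2, -1665)), -1)) = Mul(16974, Pow(Add(48129, -1663), -1)) = Mul(16974, Pow(46466, -1)) = Mul(16974, Rational(1, 46466)) = Rational(8487, 23233)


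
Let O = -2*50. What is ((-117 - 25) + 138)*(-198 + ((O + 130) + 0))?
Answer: 672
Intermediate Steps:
O = -100
((-117 - 25) + 138)*(-198 + ((O + 130) + 0)) = ((-117 - 25) + 138)*(-198 + ((-100 + 130) + 0)) = (-142 + 138)*(-198 + (30 + 0)) = -4*(-198 + 30) = -4*(-168) = 672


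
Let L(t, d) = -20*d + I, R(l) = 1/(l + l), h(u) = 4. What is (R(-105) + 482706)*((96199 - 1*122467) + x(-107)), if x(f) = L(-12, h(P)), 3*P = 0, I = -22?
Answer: -89102699661/7 ≈ -1.2729e+10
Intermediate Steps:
P = 0 (P = (1/3)*0 = 0)
R(l) = 1/(2*l)
L(t, d) = -22 - 20*d (L(t, d) = -20*d - 22 = -22 - 20*d)
x(f) = -102 (x(f) = -22 - 20*4 = -22 - 80 = -102)
(R(-105) + 482706)*((96199 - 1*122467) + x(-107)) = ((1/2)/(-105) + 482706)*((96199 - 1*122467) - 102) = ((1/2)*(-1/105) + 482706)*((96199 - 122467) - 102) = (-1/210 + 482706)*(-26268 - 102) = (101368259/210)*(-26370) = -89102699661/7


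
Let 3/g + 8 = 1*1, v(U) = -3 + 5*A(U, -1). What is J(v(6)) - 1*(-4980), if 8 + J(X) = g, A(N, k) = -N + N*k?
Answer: 34801/7 ≈ 4971.6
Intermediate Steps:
v(U) = -3 - 10*U (v(U) = -3 + 5*(U*(-1 - 1)) = -3 + 5*(U*(-2)) = -3 + 5*(-2*U) = -3 - 10*U)
g = -3/7 (g = 3/(-8 + 1*1) = 3/(-8 + 1) = 3/(-7) = 3*(-⅐) = -3/7 ≈ -0.42857)
J(X) = -59/7 (J(X) = -8 - 3/7 = -59/7)
J(v(6)) - 1*(-4980) = -59/7 - 1*(-4980) = -59/7 + 4980 = 34801/7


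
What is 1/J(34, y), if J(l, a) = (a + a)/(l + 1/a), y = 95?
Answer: 3231/18050 ≈ 0.17900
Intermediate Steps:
J(l, a) = 2*a/(l + 1/a) (J(l, a) = (2*a)/(l + 1/a) = 2*a/(l + 1/a))
1/J(34, y) = 1/(2*95²/(1 + 95*34)) = 1/(2*9025/(1 + 3230)) = 1/(2*9025/3231) = 1/(2*9025*(1/3231)) = 1/(18050/3231) = 3231/18050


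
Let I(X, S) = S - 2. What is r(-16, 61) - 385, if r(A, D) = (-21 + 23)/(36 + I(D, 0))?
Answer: -6544/17 ≈ -384.94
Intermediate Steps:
I(X, S) = -2 + S
r(A, D) = 1/17 (r(A, D) = (-21 + 23)/(36 + (-2 + 0)) = 2/(36 - 2) = 2/34 = 2*(1/34) = 1/17)
r(-16, 61) - 385 = 1/17 - 385 = -6544/17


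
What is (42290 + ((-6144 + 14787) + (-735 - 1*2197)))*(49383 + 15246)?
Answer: 3102256629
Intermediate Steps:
(42290 + ((-6144 + 14787) + (-735 - 1*2197)))*(49383 + 15246) = (42290 + (8643 + (-735 - 2197)))*64629 = (42290 + (8643 - 2932))*64629 = (42290 + 5711)*64629 = 48001*64629 = 3102256629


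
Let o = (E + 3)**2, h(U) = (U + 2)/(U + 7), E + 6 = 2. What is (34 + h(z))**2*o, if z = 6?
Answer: 202500/169 ≈ 1198.2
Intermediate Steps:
E = -4 (E = -6 + 2 = -4)
h(U) = (2 + U)/(7 + U)
o = 1 (o = (-4 + 3)**2 = (-1)**2 = 1)
(34 + h(z))**2*o = (34 + (2 + 6)/(7 + 6))**2*1 = (34 + 8/13)**2*1 = (450/13)**2*1 = (202500/169)*1 = 202500/169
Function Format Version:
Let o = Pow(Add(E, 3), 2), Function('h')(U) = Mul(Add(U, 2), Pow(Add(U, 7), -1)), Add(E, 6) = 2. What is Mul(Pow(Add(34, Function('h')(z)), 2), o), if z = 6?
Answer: Rational(202500, 169) ≈ 1198.2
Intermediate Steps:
E = -4 (E = Add(-6, 2) = -4)
Function('h')(U) = Mul(Pow(Add(7, U), -1), Add(2, U)) (Function('h')(U) = Mul(Add(2, U), Pow(Add(7, U), -1)) = Mul(Pow(Add(7, U), -1), Add(2, U)))
o = 1 (o = Pow(Add(-4, 3), 2) = Pow(-1, 2) = 1)
Mul(Pow(Add(34, Function('h')(z)), 2), o) = Mul(Pow(Add(34, Mul(Pow(Add(7, 6), -1), Add(2, 6))), 2), 1) = Mul(Pow(Add(34, Mul(Pow(13, -1), 8)), 2), 1) = Mul(Pow(Add(34, Mul(Rational(1, 13), 8)), 2), 1) = Mul(Pow(Add(34, Rational(8, 13)), 2), 1) = Mul(Pow(Rational(450, 13), 2), 1) = Mul(Rational(202500, 169), 1) = Rational(202500, 169)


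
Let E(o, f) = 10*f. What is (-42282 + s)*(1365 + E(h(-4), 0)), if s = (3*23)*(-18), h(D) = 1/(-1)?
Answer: -59410260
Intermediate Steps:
h(D) = -1
s = -1242 (s = 69*(-18) = -1242)
(-42282 + s)*(1365 + E(h(-4), 0)) = (-42282 - 1242)*(1365 + 10*0) = -43524*(1365 + 0) = -43524*1365 = -59410260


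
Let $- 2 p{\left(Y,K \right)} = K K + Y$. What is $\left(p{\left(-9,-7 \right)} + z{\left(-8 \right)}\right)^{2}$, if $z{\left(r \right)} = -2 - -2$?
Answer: $400$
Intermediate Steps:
$p{\left(Y,K \right)} = - \frac{Y}{2} - \frac{K^{2}}{2}$ ($p{\left(Y,K \right)} = - \frac{K K + Y}{2} = - \frac{K^{2} + Y}{2} = - \frac{Y + K^{2}}{2} = - \frac{Y}{2} - \frac{K^{2}}{2}$)
$z{\left(r \right)} = 0$ ($z{\left(r \right)} = -2 + 2 = 0$)
$\left(p{\left(-9,-7 \right)} + z{\left(-8 \right)}\right)^{2} = \left(\left(\left(- \frac{1}{2}\right) \left(-9\right) - \frac{\left(-7\right)^{2}}{2}\right) + 0\right)^{2} = \left(\left(\frac{9}{2} - \frac{49}{2}\right) + 0\right)^{2} = \left(-20 + 0\right)^{2} = \left(-20\right)^{2} = 400$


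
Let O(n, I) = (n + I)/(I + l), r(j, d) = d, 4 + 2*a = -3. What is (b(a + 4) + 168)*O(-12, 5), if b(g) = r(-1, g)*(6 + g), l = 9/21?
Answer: -33565/152 ≈ -220.82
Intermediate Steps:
a = -7/2 (a = -2 + (½)*(-3) = -2 - 3/2 = -7/2 ≈ -3.5000)
l = 3/7 (l = 9*(1/21) = 3/7 ≈ 0.42857)
O(n, I) = (I + n)/(3/7 + I) (O(n, I) = (n + I)/(I + 3/7) = (I + n)/(3/7 + I))
b(g) = g*(6 + g)
(b(a + 4) + 168)*O(-12, 5) = ((-7/2 + 4)*(6 + (-7/2 + 4)) + 168)*(7*(5 - 12)/(3 + 7*5)) = ((6 + ½)/2 + 168)*(7*(-7)/(3 + 35)) = ((½)*(13/2) + 168)*(7*(-7)/38) = (13/4 + 168)*(7*(1/38)*(-7)) = (685/4)*(-49/38) = -33565/152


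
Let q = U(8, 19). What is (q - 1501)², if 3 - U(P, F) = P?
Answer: 2268036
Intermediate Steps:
U(P, F) = 3 - P
q = -5 (q = 3 - 1*8 = 3 - 8 = -5)
(q - 1501)² = (-5 - 1501)² = (-1506)² = 2268036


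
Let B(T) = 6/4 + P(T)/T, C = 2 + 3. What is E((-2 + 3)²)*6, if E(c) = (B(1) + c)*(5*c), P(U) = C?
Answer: 225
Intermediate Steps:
C = 5
P(U) = 5
B(T) = 3/2 + 5/T (B(T) = 6/4 + 5/T = 6*(¼) + 5/T = 3/2 + 5/T)
E(c) = 5*c*(13/2 + c) (E(c) = ((3/2 + 5/1) + c)*(5*c) = ((3/2 + 5*1) + c)*(5*c) = ((3/2 + 5) + c)*(5*c) = (13/2 + c)*(5*c) = 5*c*(13/2 + c))
E((-2 + 3)²)*6 = (5*(-2 + 3)²*(13 + 2*(-2 + 3)²)/2)*6 = ((5/2)*1²*(13 + 2*1²))*6 = ((5/2)*1*(13 + 2*1))*6 = ((5/2)*1*(13 + 2))*6 = ((5/2)*1*15)*6 = (75/2)*6 = 225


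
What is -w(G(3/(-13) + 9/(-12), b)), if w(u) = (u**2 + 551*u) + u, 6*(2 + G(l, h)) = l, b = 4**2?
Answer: 12866175/10816 ≈ 1189.6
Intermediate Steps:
b = 16
G(l, h) = -2 + l/6
w(u) = u**2 + 552*u
-w(G(3/(-13) + 9/(-12), b)) = -(-2 + (3/(-13) + 9/(-12))/6)*(552 + (-2 + (3/(-13) + 9/(-12))/6)) = -(-2 + (3*(-1/13) + 9*(-1/12))/6)*(552 + (-2 + (3*(-1/13) + 9*(-1/12))/6)) = -(-2 + (-3/13 - 3/4)/6)*(552 + (-2 + (-3/13 - 3/4)/6)) = -(-2 + (1/6)*(-51/52))*(552 + (-2 + (1/6)*(-51/52))) = -(-2 - 17/104)*(552 + (-2 - 17/104)) = -(-225)*(552 - 225/104)/104 = -(-225)*57183/(104*104) = -1*(-12866175/10816) = 12866175/10816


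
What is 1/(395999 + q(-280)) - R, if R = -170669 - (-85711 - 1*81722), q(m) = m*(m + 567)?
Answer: 1021407805/315639 ≈ 3236.0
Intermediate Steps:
q(m) = m*(567 + m)
R = -3236 (R = -170669 - (-85711 - 81722) = -170669 - 1*(-167433) = -170669 + 167433 = -3236)
1/(395999 + q(-280)) - R = 1/(395999 - 280*(567 - 280)) - 1*(-3236) = 1/(395999 - 280*287) + 3236 = 1/(395999 - 80360) + 3236 = 1/315639 + 3236 = 1021407805/315639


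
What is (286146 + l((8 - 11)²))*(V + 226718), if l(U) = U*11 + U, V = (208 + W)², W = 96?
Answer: 91353384036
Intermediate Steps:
V = 92416 (V = (208 + 96)² = 304² = 92416)
l(U) = 12*U (l(U) = 11*U + U = 12*U)
(286146 + l((8 - 11)²))*(V + 226718) = (286146 + 12*(8 - 11)²)*(92416 + 226718) = (286146 + 12*(-3)²)*319134 = (286146 + 12*9)*319134 = (286146 + 108)*319134 = 286254*319134 = 91353384036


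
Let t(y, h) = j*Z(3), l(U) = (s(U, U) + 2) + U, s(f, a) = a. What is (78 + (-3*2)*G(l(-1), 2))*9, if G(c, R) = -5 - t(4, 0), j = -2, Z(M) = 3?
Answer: 648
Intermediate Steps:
l(U) = 2 + 2*U (l(U) = (U + 2) + U = (2 + U) + U = 2 + 2*U)
t(y, h) = -6 (t(y, h) = -2*3 = -6)
G(c, R) = 1 (G(c, R) = -5 - 1*(-6) = -5 + 6 = 1)
(78 + (-3*2)*G(l(-1), 2))*9 = (78 - 3*2*1)*9 = (78 - 6*1)*9 = (78 - 6)*9 = 72*9 = 648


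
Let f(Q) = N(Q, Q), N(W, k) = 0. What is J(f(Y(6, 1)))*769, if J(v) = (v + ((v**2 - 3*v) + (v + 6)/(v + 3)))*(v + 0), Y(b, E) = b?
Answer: 0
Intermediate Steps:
f(Q) = 0
J(v) = v*(v**2 - 2*v + (6 + v)/(3 + v)) (J(v) = (v + ((v**2 - 3*v) + (6 + v)/(3 + v)))*v = (v + (v**2 - 3*v + (6 + v)/(3 + v)))*v = (v**2 - 2*v + (6 + v)/(3 + v))*v = v*(v**2 - 2*v + (6 + v)/(3 + v)))
J(f(Y(6, 1)))*769 = (0*(6 + 0**2 + 0**3 - 5*0)/(3 + 0))*769 = (0*(6 + 0 + 0 + 0)/3)*769 = (0*(1/3)*6)*769 = 0*769 = 0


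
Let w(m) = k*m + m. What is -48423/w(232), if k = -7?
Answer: 16141/464 ≈ 34.787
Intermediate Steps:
w(m) = -6*m (w(m) = -7*m + m = -6*m)
-48423/w(232) = -48423/((-6*232)) = -48423/(-1392) = -48423*(-1/1392) = 16141/464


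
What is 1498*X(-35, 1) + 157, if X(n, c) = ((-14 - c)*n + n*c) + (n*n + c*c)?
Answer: 2570725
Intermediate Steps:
X(n, c) = c² + n² + c*n + n*(-14 - c) (X(n, c) = (n*(-14 - c) + c*n) + (n² + c²) = (c*n + n*(-14 - c)) + (c² + n²) = c² + n² + c*n + n*(-14 - c))
1498*X(-35, 1) + 157 = 1498*(1² + (-35)² - 14*(-35)) + 157 = 1498*(1 + 1225 + 490) + 157 = 1498*1716 + 157 = 2570568 + 157 = 2570725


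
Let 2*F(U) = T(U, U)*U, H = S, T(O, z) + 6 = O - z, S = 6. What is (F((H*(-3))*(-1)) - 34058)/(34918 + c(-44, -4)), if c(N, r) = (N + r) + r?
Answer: -1312/1341 ≈ -0.97837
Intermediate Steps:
T(O, z) = -6 + O - z (T(O, z) = -6 + (O - z) = -6 + O - z)
H = 6
c(N, r) = N + 2*r
F(U) = -3*U (F(U) = ((-6 + U - U)*U)/2 = (-6*U)/2 = -3*U)
(F((H*(-3))*(-1)) - 34058)/(34918 + c(-44, -4)) = (-3*6*(-3)*(-1) - 34058)/(34918 + (-44 + 2*(-4))) = (-(-54)*(-1) - 34058)/(34918 + (-44 - 8)) = (-3*18 - 34058)/(34918 - 52) = (-54 - 34058)/34866 = -34112*1/34866 = -1312/1341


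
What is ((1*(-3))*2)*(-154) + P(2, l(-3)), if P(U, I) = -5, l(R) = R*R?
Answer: 919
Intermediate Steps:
l(R) = R**2
((1*(-3))*2)*(-154) + P(2, l(-3)) = ((1*(-3))*2)*(-154) - 5 = -3*2*(-154) - 5 = -6*(-154) - 5 = 924 - 5 = 919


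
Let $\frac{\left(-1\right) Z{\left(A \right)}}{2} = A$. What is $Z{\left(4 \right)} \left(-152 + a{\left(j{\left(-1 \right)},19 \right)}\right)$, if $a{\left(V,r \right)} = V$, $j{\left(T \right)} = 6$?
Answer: $1168$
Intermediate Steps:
$Z{\left(A \right)} = - 2 A$
$Z{\left(4 \right)} \left(-152 + a{\left(j{\left(-1 \right)},19 \right)}\right) = \left(-2\right) 4 \left(-152 + 6\right) = \left(-8\right) \left(-146\right) = 1168$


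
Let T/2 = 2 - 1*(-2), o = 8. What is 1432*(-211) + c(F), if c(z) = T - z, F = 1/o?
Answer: -2417153/8 ≈ -3.0214e+5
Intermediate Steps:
F = ⅛ (F = 1/8 = ⅛ ≈ 0.12500)
T = 8 (T = 2*(2 - 1*(-2)) = 2*(2 + 2) = 2*4 = 8)
c(z) = 8 - z
1432*(-211) + c(F) = 1432*(-211) + (8 - 1*⅛) = -302152 + (8 - ⅛) = -302152 + 63/8 = -2417153/8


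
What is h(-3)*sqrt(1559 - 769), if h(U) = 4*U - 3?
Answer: -15*sqrt(790) ≈ -421.60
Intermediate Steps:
h(U) = -3 + 4*U
h(-3)*sqrt(1559 - 769) = (-3 + 4*(-3))*sqrt(1559 - 769) = (-3 - 12)*sqrt(790) = -15*sqrt(790)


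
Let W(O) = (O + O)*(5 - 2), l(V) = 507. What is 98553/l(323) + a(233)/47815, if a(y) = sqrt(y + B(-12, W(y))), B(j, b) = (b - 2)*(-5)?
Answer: 2527/13 + I*sqrt(6747)/47815 ≈ 194.38 + 0.0017179*I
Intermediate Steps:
W(O) = 6*O (W(O) = (2*O)*3 = 6*O)
B(j, b) = 10 - 5*b (B(j, b) = (-2 + b)*(-5) = 10 - 5*b)
a(y) = sqrt(10 - 29*y) (a(y) = sqrt(y + (10 - 30*y)) = sqrt(10 - 29*y))
98553/l(323) + a(233)/47815 = 98553/507 + sqrt(10 - 29*233)/47815 = 98553*(1/507) + sqrt(10 - 6757)*(1/47815) = 2527/13 + sqrt(-6747)*(1/47815) = 2527/13 + (I*sqrt(6747))*(1/47815) = 2527/13 + I*sqrt(6747)/47815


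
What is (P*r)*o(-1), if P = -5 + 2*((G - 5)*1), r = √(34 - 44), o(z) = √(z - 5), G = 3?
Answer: 18*√15 ≈ 69.714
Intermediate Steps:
o(z) = √(-5 + z)
r = I*√10 (r = √(-10) = I*√10 ≈ 3.1623*I)
P = -9 (P = -5 + 2*((3 - 5)*1) = -5 + 2*(-2*1) = -5 + 2*(-2) = -5 - 4 = -9)
(P*r)*o(-1) = (-9*I*√10)*√(-5 - 1) = (-9*I*√10)*√(-6) = (-9*I*√10)*(I*√6) = 18*√15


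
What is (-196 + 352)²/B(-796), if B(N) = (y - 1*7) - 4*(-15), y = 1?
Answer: 1352/3 ≈ 450.67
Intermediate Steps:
B(N) = 54 (B(N) = (1 - 1*7) - 4*(-15) = (1 - 7) + 60 = -6 + 60 = 54)
(-196 + 352)²/B(-796) = (-196 + 352)²/54 = 156²*(1/54) = 24336*(1/54) = 1352/3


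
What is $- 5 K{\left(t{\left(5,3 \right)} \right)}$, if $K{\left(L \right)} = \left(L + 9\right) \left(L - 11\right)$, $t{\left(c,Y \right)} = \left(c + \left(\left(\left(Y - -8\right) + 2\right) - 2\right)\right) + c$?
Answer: $-1500$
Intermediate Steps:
$t{\left(c,Y \right)} = 8 + Y + 2 c$ ($t{\left(c,Y \right)} = \left(c + \left(\left(\left(Y + 8\right) + 2\right) - 2\right)\right) + c = \left(c + \left(\left(\left(8 + Y\right) + 2\right) - 2\right)\right) + c = \left(c + \left(\left(10 + Y\right) - 2\right)\right) + c = \left(c + \left(8 + Y\right)\right) + c = \left(8 + Y + c\right) + c = 8 + Y + 2 c$)
$K{\left(L \right)} = \left(-11 + L\right) \left(9 + L\right)$ ($K{\left(L \right)} = \left(9 + L\right) \left(-11 + L\right) = \left(-11 + L\right) \left(9 + L\right)$)
$- 5 K{\left(t{\left(5,3 \right)} \right)} = - 5 \left(-99 + \left(8 + 3 + 2 \cdot 5\right)^{2} - 2 \left(8 + 3 + 2 \cdot 5\right)\right) = - 5 \left(-99 + \left(8 + 3 + 10\right)^{2} - 2 \left(8 + 3 + 10\right)\right) = - 5 \left(-99 + 21^{2} - 42\right) = - 5 \left(-99 + 441 - 42\right) = \left(-5\right) 300 = -1500$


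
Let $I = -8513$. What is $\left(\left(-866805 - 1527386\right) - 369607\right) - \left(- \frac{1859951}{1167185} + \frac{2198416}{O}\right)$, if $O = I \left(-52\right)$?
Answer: $- \frac{357003530927340991}{129171196765} \approx -2.7638 \cdot 10^{6}$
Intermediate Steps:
$O = 442676$ ($O = \left(-8513\right) \left(-52\right) = 442676$)
$\left(\left(-866805 - 1527386\right) - 369607\right) - \left(- \frac{1859951}{1167185} + \frac{2198416}{O}\right) = \left(\left(-866805 - 1527386\right) - 369607\right) - \left(- \frac{1859951}{1167185} + \frac{549604}{110669}\right) = \left(-2394191 - 369607\right) - \frac{435650627521}{129171196765} = -2763798 + \left(- \frac{549604}{110669} + \frac{1859951}{1167185}\right) = -2763798 - \frac{435650627521}{129171196765} = - \frac{357003530927340991}{129171196765}$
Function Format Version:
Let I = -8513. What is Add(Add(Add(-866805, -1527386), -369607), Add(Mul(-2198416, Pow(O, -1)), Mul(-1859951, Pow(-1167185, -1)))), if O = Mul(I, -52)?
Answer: Rational(-357003530927340991, 129171196765) ≈ -2.7638e+6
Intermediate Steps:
O = 442676 (O = Mul(-8513, -52) = 442676)
Add(Add(Add(-866805, -1527386), -369607), Add(Mul(-2198416, Pow(O, -1)), Mul(-1859951, Pow(-1167185, -1)))) = Add(Add(Add(-866805, -1527386), -369607), Add(Mul(-2198416, Pow(442676, -1)), Mul(-1859951, Pow(-1167185, -1)))) = Add(Add(-2394191, -369607), Add(Mul(-2198416, Rational(1, 442676)), Mul(-1859951, Rational(-1, 1167185)))) = Add(-2763798, Add(Rational(-549604, 110669), Rational(1859951, 1167185))) = Add(-2763798, Rational(-435650627521, 129171196765)) = Rational(-357003530927340991, 129171196765)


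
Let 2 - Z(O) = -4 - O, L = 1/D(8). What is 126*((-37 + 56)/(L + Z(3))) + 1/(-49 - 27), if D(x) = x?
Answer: 1455479/5548 ≈ 262.34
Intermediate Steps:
L = ⅛ (L = 1/8 = ⅛ ≈ 0.12500)
Z(O) = 6 + O (Z(O) = 2 - (-4 - O) = 2 + (4 + O) = 6 + O)
126*((-37 + 56)/(L + Z(3))) + 1/(-49 - 27) = 126*((-37 + 56)/(⅛ + (6 + 3))) + 1/(-49 - 27) = 126*(19/(⅛ + 9)) + 1/(-76) = 126*(19/(73/8)) - 1/76 = 126*(19*(8/73)) - 1/76 = 126*(152/73) - 1/76 = 19152/73 - 1/76 = 1455479/5548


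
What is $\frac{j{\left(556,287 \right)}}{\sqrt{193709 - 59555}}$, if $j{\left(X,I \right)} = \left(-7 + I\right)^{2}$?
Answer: $\frac{39200 \sqrt{14906}}{22359} \approx 214.05$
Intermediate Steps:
$\frac{j{\left(556,287 \right)}}{\sqrt{193709 - 59555}} = \frac{\left(-7 + 287\right)^{2}}{\sqrt{193709 - 59555}} = \frac{280^{2}}{\sqrt{134154}} = \frac{78400}{3 \sqrt{14906}} = 78400 \frac{\sqrt{14906}}{44718} = \frac{39200 \sqrt{14906}}{22359}$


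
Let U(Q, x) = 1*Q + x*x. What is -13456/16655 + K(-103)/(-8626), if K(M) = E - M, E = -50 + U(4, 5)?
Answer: -58718583/71833015 ≈ -0.81743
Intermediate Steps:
U(Q, x) = Q + x²
E = -21 (E = -50 + (4 + 5²) = -50 + (4 + 25) = -50 + 29 = -21)
K(M) = -21 - M
-13456/16655 + K(-103)/(-8626) = -13456/16655 + (-21 - 1*(-103))/(-8626) = -13456*1/16655 + (-21 + 103)*(-1/8626) = -13456/16655 + 82*(-1/8626) = -13456/16655 - 41/4313 = -58718583/71833015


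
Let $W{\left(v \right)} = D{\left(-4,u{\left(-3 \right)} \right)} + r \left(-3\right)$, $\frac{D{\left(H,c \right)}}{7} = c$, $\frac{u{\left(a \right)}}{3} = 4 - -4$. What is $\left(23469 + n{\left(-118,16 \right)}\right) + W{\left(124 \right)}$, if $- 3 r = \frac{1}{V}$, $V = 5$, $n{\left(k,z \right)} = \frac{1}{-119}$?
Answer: $\frac{14064129}{595} \approx 23637.0$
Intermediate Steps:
$n{\left(k,z \right)} = - \frac{1}{119}$
$u{\left(a \right)} = 24$ ($u{\left(a \right)} = 3 \left(4 - -4\right) = 3 \left(4 + 4\right) = 3 \cdot 8 = 24$)
$D{\left(H,c \right)} = 7 c$
$r = - \frac{1}{15}$ ($r = - \frac{1}{3 \cdot 5} = \left(- \frac{1}{3}\right) \frac{1}{5} = - \frac{1}{15} \approx -0.066667$)
$W{\left(v \right)} = \frac{841}{5}$ ($W{\left(v \right)} = 7 \cdot 24 - - \frac{1}{5} = 168 + \frac{1}{5} = \frac{841}{5}$)
$\left(23469 + n{\left(-118,16 \right)}\right) + W{\left(124 \right)} = \left(23469 - \frac{1}{119}\right) + \frac{841}{5} = \frac{2792810}{119} + \frac{841}{5} = \frac{14064129}{595}$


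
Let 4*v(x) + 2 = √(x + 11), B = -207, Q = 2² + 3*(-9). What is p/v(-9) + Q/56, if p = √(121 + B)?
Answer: -23/56 - 4*I*√43 - 4*I*√86 ≈ -0.41071 - 63.324*I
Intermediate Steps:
Q = -23 (Q = 4 - 27 = -23)
v(x) = -½ + √(11 + x)/4 (v(x) = -½ + √(x + 11)/4 = -½ + √(11 + x)/4)
p = I*√86 (p = √(121 - 207) = √(-86) = I*√86 ≈ 9.2736*I)
p/v(-9) + Q/56 = (I*√86)/(-½ + √(11 - 9)/4) - 23/56 = (I*√86)/(-½ + √2/4) - 23*1/56 = I*√86/(-½ + √2/4) - 23/56 = -23/56 + I*√86/(-½ + √2/4)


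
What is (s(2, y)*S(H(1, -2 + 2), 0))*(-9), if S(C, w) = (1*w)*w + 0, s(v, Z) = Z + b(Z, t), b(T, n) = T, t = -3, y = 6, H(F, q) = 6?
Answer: 0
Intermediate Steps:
s(v, Z) = 2*Z (s(v, Z) = Z + Z = 2*Z)
S(C, w) = w² (S(C, w) = w*w + 0 = w² + 0 = w²)
(s(2, y)*S(H(1, -2 + 2), 0))*(-9) = ((2*6)*0²)*(-9) = (12*0)*(-9) = 0*(-9) = 0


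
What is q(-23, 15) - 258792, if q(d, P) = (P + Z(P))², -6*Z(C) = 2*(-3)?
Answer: -258536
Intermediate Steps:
Z(C) = 1 (Z(C) = -(-3)/3 = -⅙*(-6) = 1)
q(d, P) = (1 + P)² (q(d, P) = (P + 1)² = (1 + P)²)
q(-23, 15) - 258792 = (1 + 15)² - 258792 = 16² - 258792 = 256 - 258792 = -258536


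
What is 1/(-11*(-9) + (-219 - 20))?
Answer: -1/140 ≈ -0.0071429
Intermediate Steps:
1/(-11*(-9) + (-219 - 20)) = 1/(99 - 239) = 1/(-140) = -1/140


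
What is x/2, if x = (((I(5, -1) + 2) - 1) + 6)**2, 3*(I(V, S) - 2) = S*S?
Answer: 392/9 ≈ 43.556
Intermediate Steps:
I(V, S) = 2 + S**2/3 (I(V, S) = 2 + (S*S)/3 = 2 + S**2/3)
x = 784/9 (x = ((((2 + (1/3)*(-1)**2) + 2) - 1) + 6)**2 = ((((2 + (1/3)*1) + 2) - 1) + 6)**2 = ((((2 + 1/3) + 2) - 1) + 6)**2 = (((7/3 + 2) - 1) + 6)**2 = ((13/3 - 1) + 6)**2 = (10/3 + 6)**2 = (28/3)**2 = 784/9 ≈ 87.111)
x/2 = (784/9)/2 = (1/2)*(784/9) = 392/9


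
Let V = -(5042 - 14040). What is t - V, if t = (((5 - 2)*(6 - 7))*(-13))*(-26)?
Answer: -10012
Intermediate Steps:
V = 8998 (V = -1*(-8998) = 8998)
t = -1014 (t = ((3*(-1))*(-13))*(-26) = -3*(-13)*(-26) = 39*(-26) = -1014)
t - V = -1014 - 1*8998 = -1014 - 8998 = -10012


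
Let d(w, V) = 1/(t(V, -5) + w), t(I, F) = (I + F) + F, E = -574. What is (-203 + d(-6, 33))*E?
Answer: 1980300/17 ≈ 1.1649e+5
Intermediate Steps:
t(I, F) = I + 2*F (t(I, F) = (F + I) + F = I + 2*F)
d(w, V) = 1/(-10 + V + w) (d(w, V) = 1/((V + 2*(-5)) + w) = 1/((V - 10) + w) = 1/((-10 + V) + w) = 1/(-10 + V + w))
(-203 + d(-6, 33))*E = (-203 + 1/(-10 + 33 - 6))*(-574) = (-203 + 1/17)*(-574) = -3450/17*(-574) = 1980300/17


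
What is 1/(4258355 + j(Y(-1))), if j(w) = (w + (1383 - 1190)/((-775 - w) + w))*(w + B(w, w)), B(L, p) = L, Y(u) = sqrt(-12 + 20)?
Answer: 2557684081875/10891567721416933657 + 598300*sqrt(2)/10891567721416933657 ≈ 2.3483e-7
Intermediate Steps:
Y(u) = 2*sqrt(2) (Y(u) = sqrt(8) = 2*sqrt(2))
j(w) = 2*w*(-193/775 + w) (j(w) = (w + (1383 - 1190)/((-775 - w) + w))*(w + w) = (w + 193/(-775))*(2*w) = (w + 193*(-1/775))*(2*w) = (w - 193/775)*(2*w) = (-193/775 + w)*(2*w) = 2*w*(-193/775 + w))
1/(4258355 + j(Y(-1))) = 1/(4258355 + 2*(2*sqrt(2))*(-193 + 775*(2*sqrt(2)))/775) = 1/(4258355 + 2*(2*sqrt(2))*(-193 + 1550*sqrt(2))/775) = 1/(4258355 + 4*sqrt(2)*(-193 + 1550*sqrt(2))/775)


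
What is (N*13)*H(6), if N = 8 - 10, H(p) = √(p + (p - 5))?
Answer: -26*√7 ≈ -68.790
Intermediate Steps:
H(p) = √(-5 + 2*p) (H(p) = √(p + (-5 + p)) = √(-5 + 2*p))
N = -2
(N*13)*H(6) = (-2*13)*√(-5 + 2*6) = -26*√(-5 + 12) = -26*√7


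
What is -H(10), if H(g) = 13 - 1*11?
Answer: -2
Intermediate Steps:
H(g) = 2 (H(g) = 13 - 11 = 2)
-H(10) = -1*2 = -2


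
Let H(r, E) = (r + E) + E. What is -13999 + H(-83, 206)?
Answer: -13670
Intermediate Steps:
H(r, E) = r + 2*E (H(r, E) = (E + r) + E = r + 2*E)
-13999 + H(-83, 206) = -13999 + (-83 + 2*206) = -13999 + (-83 + 412) = -13999 + 329 = -13670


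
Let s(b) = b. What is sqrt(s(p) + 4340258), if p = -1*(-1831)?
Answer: sqrt(4342089) ≈ 2083.8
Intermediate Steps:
p = 1831
sqrt(s(p) + 4340258) = sqrt(1831 + 4340258) = sqrt(4342089)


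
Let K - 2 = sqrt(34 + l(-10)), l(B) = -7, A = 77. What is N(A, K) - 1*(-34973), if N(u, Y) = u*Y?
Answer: 35127 + 231*sqrt(3) ≈ 35527.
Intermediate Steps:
K = 2 + 3*sqrt(3) (K = 2 + sqrt(34 - 7) = 2 + sqrt(27) = 2 + 3*sqrt(3) ≈ 7.1962)
N(u, Y) = Y*u
N(A, K) - 1*(-34973) = (2 + 3*sqrt(3))*77 - 1*(-34973) = (154 + 231*sqrt(3)) + 34973 = 35127 + 231*sqrt(3)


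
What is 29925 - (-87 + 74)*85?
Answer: 31030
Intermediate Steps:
29925 - (-87 + 74)*85 = 29925 - (-13)*85 = 29925 - 1*(-1105) = 29925 + 1105 = 31030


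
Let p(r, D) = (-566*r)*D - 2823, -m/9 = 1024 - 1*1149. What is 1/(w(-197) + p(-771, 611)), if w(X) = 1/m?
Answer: 1125/299957650876 ≈ 3.7505e-9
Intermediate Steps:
m = 1125 (m = -9*(1024 - 1*1149) = -9*(1024 - 1149) = -9*(-125) = 1125)
p(r, D) = -2823 - 566*D*r (p(r, D) = -566*D*r - 2823 = -2823 - 566*D*r)
w(X) = 1/1125
1/(w(-197) + p(-771, 611)) = 1/(1/1125 + (-2823 - 566*611*(-771))) = 1/(1/1125 + (-2823 + 266631846)) = 1/(1/1125 + 266629023) = 1/(299957650876/1125) = 1125/299957650876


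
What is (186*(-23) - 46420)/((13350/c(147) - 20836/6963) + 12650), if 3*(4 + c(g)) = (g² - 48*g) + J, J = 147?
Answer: -96018767328/23957787233 ≈ -4.0078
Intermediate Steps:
c(g) = 45 - 16*g + g²/3 (c(g) = -4 + ((g² - 48*g) + 147)/3 = -4 + (147 + g² - 48*g)/3 = -4 + (49 - 16*g + g²/3) = 45 - 16*g + g²/3)
(186*(-23) - 46420)/((13350/c(147) - 20836/6963) + 12650) = (186*(-23) - 46420)/((13350/(45 - 16*147 + (⅓)*147²) - 20836/6963) + 12650) = (-4278 - 46420)/((13350/(45 - 2352 + (⅓)*21609) - 20836*1/6963) + 12650) = -50698/((13350/(45 - 2352 + 7203) - 20836/6963) + 12650) = -50698/((13350/4896 - 20836/6963) + 12650) = -50698/((13350*(1/4896) - 20836/6963) + 12650) = -50698/((2225/816 - 20836/6963) + 12650) = -50698/(-503167/1893936 + 12650) = -50698/23957787233/1893936 = -50698*1893936/23957787233 = -96018767328/23957787233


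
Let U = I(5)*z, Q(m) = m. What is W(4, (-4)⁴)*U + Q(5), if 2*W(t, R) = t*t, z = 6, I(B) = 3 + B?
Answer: 389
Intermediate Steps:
W(t, R) = t²/2 (W(t, R) = (t*t)/2 = t²/2)
U = 48 (U = (3 + 5)*6 = 8*6 = 48)
W(4, (-4)⁴)*U + Q(5) = ((½)*4²)*48 + 5 = ((½)*16)*48 + 5 = 8*48 + 5 = 384 + 5 = 389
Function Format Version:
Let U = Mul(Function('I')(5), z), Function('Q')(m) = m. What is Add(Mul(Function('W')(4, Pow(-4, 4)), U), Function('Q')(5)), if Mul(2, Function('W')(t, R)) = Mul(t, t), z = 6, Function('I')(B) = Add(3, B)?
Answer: 389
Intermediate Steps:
Function('W')(t, R) = Mul(Rational(1, 2), Pow(t, 2)) (Function('W')(t, R) = Mul(Rational(1, 2), Mul(t, t)) = Mul(Rational(1, 2), Pow(t, 2)))
U = 48 (U = Mul(Add(3, 5), 6) = Mul(8, 6) = 48)
Add(Mul(Function('W')(4, Pow(-4, 4)), U), Function('Q')(5)) = Add(Mul(Mul(Rational(1, 2), Pow(4, 2)), 48), 5) = Add(Mul(Mul(Rational(1, 2), 16), 48), 5) = Add(Mul(8, 48), 5) = Add(384, 5) = 389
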